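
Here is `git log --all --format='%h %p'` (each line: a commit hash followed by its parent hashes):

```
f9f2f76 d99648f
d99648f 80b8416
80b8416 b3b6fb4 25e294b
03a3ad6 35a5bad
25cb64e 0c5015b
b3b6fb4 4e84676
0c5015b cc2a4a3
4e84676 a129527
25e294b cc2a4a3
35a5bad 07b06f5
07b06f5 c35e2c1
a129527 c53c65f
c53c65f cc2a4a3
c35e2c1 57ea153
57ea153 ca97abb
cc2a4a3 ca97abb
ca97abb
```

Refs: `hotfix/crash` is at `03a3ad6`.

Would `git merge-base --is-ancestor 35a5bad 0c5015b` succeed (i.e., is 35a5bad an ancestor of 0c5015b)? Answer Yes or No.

Ancestors of 0c5015b: {0c5015b, ca97abb, cc2a4a3}.
35a5bad is not in that set, so it is not an ancestor of 0c5015b.

No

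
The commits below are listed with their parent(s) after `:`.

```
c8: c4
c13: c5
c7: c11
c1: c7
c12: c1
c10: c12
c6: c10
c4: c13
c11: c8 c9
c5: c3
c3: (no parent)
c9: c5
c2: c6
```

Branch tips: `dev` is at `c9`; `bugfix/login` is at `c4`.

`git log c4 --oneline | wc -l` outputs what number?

4

Walking parent pointers from c4: reachable set = {c13, c3, c4, c5}.
That is 4 commits.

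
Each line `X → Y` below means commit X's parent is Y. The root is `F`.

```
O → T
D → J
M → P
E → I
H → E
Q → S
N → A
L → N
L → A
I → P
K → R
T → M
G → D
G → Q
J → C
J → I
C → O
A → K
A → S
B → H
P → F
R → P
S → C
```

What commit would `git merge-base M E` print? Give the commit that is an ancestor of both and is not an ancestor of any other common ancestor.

Ancestors of M: {F, M, P}.
Ancestors of E: {E, F, I, P}.
Common ancestors: {F, P}.
Among these, P is not an ancestor of any other common ancestor — it is the merge base.

P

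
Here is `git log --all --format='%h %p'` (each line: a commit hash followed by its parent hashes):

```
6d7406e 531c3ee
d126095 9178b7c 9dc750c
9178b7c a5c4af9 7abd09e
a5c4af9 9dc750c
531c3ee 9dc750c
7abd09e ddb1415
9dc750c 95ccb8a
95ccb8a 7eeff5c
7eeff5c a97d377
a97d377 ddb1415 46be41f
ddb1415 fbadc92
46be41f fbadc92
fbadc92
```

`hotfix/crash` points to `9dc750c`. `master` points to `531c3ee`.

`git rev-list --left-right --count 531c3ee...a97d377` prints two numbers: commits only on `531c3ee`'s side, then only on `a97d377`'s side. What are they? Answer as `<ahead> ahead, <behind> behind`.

Reachable from 531c3ee: {46be41f, 531c3ee, 7eeff5c, 95ccb8a, 9dc750c, a97d377, ddb1415, fbadc92}.
Reachable from a97d377: {46be41f, a97d377, ddb1415, fbadc92}.
Only in 531c3ee's history (ahead): {531c3ee, 7eeff5c, 95ccb8a, 9dc750c} — 4.
Only in a97d377's history (behind): {} — 0.

4 ahead, 0 behind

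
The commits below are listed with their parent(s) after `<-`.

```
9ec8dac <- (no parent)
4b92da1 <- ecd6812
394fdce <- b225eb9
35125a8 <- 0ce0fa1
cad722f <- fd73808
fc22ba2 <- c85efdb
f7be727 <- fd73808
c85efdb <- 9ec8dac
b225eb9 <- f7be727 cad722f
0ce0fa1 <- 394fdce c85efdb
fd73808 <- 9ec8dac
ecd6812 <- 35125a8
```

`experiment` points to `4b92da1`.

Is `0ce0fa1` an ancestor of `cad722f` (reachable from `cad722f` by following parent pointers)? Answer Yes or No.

Ancestors of cad722f: {9ec8dac, cad722f, fd73808}.
0ce0fa1 is not in that set, so it is not an ancestor of cad722f.

No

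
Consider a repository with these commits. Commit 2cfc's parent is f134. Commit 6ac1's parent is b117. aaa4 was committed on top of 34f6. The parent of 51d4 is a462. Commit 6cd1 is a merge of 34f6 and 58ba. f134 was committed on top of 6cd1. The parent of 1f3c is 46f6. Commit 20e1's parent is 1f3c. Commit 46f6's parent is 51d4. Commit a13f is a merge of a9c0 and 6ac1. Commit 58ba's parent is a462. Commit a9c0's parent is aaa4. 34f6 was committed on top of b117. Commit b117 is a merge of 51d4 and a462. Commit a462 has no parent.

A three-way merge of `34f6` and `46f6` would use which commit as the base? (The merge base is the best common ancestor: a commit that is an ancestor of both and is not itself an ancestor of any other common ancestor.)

Ancestors of 34f6: {34f6, 51d4, a462, b117}.
Ancestors of 46f6: {46f6, 51d4, a462}.
Common ancestors: {51d4, a462}.
Among these, 51d4 is not an ancestor of any other common ancestor — it is the merge base.

51d4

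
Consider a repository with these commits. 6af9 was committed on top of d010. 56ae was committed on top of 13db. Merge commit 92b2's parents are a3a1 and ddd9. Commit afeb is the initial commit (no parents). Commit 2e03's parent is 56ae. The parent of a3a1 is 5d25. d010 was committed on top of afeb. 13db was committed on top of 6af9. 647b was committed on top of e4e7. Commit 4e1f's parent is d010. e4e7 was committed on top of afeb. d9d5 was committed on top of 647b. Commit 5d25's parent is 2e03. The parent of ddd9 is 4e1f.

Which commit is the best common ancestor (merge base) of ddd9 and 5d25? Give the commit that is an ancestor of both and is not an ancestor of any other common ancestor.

d010

Ancestors of ddd9: {4e1f, afeb, d010, ddd9}.
Ancestors of 5d25: {13db, 2e03, 56ae, 5d25, 6af9, afeb, d010}.
Common ancestors: {afeb, d010}.
Among these, d010 is not an ancestor of any other common ancestor — it is the merge base.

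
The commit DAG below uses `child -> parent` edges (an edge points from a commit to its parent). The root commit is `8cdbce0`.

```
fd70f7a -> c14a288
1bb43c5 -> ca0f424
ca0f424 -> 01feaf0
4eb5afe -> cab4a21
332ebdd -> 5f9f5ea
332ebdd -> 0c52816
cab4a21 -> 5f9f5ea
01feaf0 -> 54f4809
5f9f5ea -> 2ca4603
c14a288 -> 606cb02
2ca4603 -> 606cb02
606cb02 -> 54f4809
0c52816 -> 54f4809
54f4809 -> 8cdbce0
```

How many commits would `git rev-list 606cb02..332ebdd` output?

Reachable from 332ebdd: {0c52816, 2ca4603, 332ebdd, 54f4809, 5f9f5ea, 606cb02, 8cdbce0}.
Reachable from 606cb02: {54f4809, 606cb02, 8cdbce0}.
In 332ebdd's history but not 606cb02's: {0c52816, 2ca4603, 332ebdd, 5f9f5ea} — 4 commits.

4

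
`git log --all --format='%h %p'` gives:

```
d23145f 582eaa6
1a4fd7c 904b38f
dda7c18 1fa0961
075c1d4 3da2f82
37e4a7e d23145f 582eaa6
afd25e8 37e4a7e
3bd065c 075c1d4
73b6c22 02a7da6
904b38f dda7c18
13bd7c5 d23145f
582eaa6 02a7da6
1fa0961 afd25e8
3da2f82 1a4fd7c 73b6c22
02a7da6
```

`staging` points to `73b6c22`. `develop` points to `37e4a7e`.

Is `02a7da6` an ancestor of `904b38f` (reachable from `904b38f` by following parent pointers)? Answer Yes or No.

Yes

Ancestors of 904b38f (commits reachable by following parents): {02a7da6, 1fa0961, 37e4a7e, 582eaa6, 904b38f, afd25e8, d23145f, dda7c18}.
02a7da6 is in that set, so it is an ancestor of 904b38f.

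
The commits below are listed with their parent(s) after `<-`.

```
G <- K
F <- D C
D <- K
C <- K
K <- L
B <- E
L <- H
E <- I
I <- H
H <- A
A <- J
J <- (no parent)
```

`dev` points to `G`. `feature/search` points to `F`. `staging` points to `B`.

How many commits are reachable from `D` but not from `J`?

Reachable from D: {A, D, H, J, K, L}.
Reachable from J: {J}.
In D's history but not J's: {A, D, H, K, L} — 5 commits.

5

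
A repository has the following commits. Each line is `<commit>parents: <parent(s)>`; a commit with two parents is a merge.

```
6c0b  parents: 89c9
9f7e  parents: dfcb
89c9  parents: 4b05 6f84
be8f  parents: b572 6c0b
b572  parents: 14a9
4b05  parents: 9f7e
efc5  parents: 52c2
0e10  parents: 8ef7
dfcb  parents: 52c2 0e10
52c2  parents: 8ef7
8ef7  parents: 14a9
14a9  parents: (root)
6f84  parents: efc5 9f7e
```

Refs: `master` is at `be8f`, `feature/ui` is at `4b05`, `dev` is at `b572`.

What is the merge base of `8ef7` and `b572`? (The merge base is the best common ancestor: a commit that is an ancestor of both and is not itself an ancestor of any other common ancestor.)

Ancestors of 8ef7: {14a9, 8ef7}.
Ancestors of b572: {14a9, b572}.
Common ancestors: {14a9}.
The only common ancestor is 14a9, so it is the merge base.

14a9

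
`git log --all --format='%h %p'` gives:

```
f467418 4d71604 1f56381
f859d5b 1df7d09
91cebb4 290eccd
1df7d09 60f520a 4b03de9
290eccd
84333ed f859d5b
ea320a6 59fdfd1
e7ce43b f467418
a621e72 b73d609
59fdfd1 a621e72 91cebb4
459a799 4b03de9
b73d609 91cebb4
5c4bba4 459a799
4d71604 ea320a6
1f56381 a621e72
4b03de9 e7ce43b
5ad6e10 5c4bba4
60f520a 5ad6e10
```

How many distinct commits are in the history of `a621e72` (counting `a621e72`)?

4

Walking parent pointers from a621e72: reachable set = {290eccd, 91cebb4, a621e72, b73d609}.
That is 4 commits.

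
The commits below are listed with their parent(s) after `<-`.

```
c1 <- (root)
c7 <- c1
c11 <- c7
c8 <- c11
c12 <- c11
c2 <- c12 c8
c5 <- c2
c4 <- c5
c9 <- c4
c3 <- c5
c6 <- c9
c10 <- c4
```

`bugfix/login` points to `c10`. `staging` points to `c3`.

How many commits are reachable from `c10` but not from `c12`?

Reachable from c10: {c1, c10, c11, c12, c2, c4, c5, c7, c8}.
Reachable from c12: {c1, c11, c12, c7}.
In c10's history but not c12's: {c10, c2, c4, c5, c8} — 5 commits.

5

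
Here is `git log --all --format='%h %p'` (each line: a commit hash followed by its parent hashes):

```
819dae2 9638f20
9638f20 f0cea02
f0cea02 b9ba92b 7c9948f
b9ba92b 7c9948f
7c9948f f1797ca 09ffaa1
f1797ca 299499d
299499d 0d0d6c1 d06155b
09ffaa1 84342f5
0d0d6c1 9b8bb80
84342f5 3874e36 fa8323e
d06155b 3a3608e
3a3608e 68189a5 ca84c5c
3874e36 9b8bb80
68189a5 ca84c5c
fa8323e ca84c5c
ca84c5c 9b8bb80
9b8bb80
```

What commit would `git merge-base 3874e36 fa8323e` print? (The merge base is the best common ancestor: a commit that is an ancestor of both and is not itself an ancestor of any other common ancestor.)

9b8bb80

Ancestors of 3874e36: {3874e36, 9b8bb80}.
Ancestors of fa8323e: {9b8bb80, ca84c5c, fa8323e}.
Common ancestors: {9b8bb80}.
The only common ancestor is 9b8bb80, so it is the merge base.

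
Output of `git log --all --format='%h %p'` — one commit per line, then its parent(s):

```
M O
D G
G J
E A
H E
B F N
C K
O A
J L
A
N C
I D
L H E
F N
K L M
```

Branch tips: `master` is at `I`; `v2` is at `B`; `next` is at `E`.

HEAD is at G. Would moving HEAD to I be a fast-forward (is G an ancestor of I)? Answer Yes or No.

A fast-forward from G to I is possible iff G is an ancestor of I.
Ancestors of I: {A, D, E, G, H, I, J, L}.
G is among them, so fast-forward is possible.

Yes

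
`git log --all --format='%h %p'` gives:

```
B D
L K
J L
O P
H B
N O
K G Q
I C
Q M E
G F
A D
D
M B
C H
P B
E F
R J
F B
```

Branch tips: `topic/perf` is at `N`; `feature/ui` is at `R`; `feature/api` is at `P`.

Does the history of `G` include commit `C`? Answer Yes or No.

Ancestors of G: {B, D, F, G}.
C is not in that set, so it is not an ancestor of G.

No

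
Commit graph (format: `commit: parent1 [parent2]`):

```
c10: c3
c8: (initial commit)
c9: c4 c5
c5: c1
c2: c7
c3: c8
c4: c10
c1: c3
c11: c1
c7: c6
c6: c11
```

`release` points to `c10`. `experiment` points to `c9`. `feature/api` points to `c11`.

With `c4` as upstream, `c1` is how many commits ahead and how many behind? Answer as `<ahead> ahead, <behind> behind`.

1 ahead, 2 behind

Reachable from c1: {c1, c3, c8}.
Reachable from c4: {c10, c3, c4, c8}.
Only in c1's history (ahead): {c1} — 1.
Only in c4's history (behind): {c10, c4} — 2.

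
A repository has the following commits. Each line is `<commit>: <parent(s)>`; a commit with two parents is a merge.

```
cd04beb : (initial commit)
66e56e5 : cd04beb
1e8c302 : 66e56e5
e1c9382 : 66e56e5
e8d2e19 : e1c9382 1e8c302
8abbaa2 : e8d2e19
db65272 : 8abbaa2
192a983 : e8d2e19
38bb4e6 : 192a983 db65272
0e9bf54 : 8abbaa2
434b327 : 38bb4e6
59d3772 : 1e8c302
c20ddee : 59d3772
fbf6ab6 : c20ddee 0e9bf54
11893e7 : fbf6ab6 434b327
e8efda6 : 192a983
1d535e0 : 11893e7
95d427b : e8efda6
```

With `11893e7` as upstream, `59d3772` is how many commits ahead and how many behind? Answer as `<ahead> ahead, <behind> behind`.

Reachable from 59d3772: {1e8c302, 59d3772, 66e56e5, cd04beb}.
Reachable from 11893e7: {0e9bf54, 11893e7, 192a983, 1e8c302, 38bb4e6, 434b327, 59d3772, 66e56e5, 8abbaa2, c20ddee, cd04beb, db65272, e1c9382, e8d2e19, fbf6ab6}.
Only in 59d3772's history (ahead): {} — 0.
Only in 11893e7's history (behind): {0e9bf54, 11893e7, 192a983, 38bb4e6, 434b327, 8abbaa2, c20ddee, db65272, e1c9382, e8d2e19, fbf6ab6} — 11.

0 ahead, 11 behind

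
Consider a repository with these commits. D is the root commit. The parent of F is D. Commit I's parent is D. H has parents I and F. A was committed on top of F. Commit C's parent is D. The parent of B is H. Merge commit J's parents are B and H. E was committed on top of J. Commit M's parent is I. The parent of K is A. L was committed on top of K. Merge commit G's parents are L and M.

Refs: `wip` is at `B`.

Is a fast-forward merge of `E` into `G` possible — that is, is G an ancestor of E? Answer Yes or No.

A fast-forward from G to E is possible iff G is an ancestor of E.
Ancestors of E: {B, D, E, F, H, I, J}.
G is not among them, so fast-forward is not possible.

No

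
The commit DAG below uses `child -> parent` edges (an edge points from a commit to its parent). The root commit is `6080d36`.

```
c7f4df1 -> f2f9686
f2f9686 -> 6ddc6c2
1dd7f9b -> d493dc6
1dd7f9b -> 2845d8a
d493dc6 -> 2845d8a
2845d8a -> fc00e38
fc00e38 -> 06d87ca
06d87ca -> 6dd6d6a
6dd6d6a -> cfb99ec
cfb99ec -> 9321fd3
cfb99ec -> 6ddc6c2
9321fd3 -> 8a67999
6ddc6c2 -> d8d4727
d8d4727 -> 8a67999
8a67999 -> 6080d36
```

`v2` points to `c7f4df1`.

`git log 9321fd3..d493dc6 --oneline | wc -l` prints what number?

8

Reachable from d493dc6: {06d87ca, 2845d8a, 6080d36, 6dd6d6a, 6ddc6c2, 8a67999, 9321fd3, cfb99ec, d493dc6, d8d4727, fc00e38}.
Reachable from 9321fd3: {6080d36, 8a67999, 9321fd3}.
In d493dc6's history but not 9321fd3's: {06d87ca, 2845d8a, 6dd6d6a, 6ddc6c2, cfb99ec, d493dc6, d8d4727, fc00e38} — 8 commits.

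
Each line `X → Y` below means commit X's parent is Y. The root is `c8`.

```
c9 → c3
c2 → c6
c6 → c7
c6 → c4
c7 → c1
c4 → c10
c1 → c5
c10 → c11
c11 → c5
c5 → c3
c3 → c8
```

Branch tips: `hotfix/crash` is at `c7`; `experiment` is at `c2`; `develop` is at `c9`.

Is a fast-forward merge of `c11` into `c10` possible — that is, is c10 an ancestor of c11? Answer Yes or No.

No

A fast-forward from c10 to c11 is possible iff c10 is an ancestor of c11.
Ancestors of c11: {c11, c3, c5, c8}.
c10 is not among them, so fast-forward is not possible.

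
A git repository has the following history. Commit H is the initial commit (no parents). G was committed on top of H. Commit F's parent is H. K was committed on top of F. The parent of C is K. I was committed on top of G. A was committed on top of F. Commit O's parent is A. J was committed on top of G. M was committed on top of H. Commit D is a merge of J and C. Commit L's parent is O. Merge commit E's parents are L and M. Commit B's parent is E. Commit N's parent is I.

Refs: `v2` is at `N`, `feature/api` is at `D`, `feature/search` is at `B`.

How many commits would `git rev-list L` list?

Walking parent pointers from L: reachable set = {A, F, H, L, O}.
That is 5 commits.

5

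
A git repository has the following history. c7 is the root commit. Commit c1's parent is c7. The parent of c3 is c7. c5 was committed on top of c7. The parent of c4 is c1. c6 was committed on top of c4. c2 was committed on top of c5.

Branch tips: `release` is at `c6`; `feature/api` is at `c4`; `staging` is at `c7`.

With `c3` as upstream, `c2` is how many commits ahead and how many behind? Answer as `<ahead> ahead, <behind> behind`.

2 ahead, 1 behind

Reachable from c2: {c2, c5, c7}.
Reachable from c3: {c3, c7}.
Only in c2's history (ahead): {c2, c5} — 2.
Only in c3's history (behind): {c3} — 1.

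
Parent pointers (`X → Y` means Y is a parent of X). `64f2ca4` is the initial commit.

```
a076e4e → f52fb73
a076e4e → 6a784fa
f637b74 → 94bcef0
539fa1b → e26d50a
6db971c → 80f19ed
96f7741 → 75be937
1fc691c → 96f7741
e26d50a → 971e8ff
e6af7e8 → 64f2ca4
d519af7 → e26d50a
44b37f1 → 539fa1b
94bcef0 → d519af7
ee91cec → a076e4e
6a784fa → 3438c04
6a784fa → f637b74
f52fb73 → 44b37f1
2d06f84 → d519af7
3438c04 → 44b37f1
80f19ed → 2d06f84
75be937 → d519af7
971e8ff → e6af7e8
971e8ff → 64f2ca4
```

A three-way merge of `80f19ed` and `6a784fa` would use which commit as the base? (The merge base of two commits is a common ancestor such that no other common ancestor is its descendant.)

d519af7

Ancestors of 80f19ed: {2d06f84, 64f2ca4, 80f19ed, 971e8ff, d519af7, e26d50a, e6af7e8}.
Ancestors of 6a784fa: {3438c04, 44b37f1, 539fa1b, 64f2ca4, 6a784fa, 94bcef0, 971e8ff, d519af7, e26d50a, e6af7e8, f637b74}.
Common ancestors: {64f2ca4, 971e8ff, d519af7, e26d50a, e6af7e8}.
Among these, d519af7 is not an ancestor of any other common ancestor — it is the merge base.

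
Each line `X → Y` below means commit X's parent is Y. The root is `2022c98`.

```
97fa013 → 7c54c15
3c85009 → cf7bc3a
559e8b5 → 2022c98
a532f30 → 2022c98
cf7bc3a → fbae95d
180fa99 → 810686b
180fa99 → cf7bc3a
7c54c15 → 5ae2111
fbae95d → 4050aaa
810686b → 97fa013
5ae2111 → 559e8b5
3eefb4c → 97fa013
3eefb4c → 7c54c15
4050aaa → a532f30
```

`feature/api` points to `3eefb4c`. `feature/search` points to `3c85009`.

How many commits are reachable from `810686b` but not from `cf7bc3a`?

5

Reachable from 810686b: {2022c98, 559e8b5, 5ae2111, 7c54c15, 810686b, 97fa013}.
Reachable from cf7bc3a: {2022c98, 4050aaa, a532f30, cf7bc3a, fbae95d}.
In 810686b's history but not cf7bc3a's: {559e8b5, 5ae2111, 7c54c15, 810686b, 97fa013} — 5 commits.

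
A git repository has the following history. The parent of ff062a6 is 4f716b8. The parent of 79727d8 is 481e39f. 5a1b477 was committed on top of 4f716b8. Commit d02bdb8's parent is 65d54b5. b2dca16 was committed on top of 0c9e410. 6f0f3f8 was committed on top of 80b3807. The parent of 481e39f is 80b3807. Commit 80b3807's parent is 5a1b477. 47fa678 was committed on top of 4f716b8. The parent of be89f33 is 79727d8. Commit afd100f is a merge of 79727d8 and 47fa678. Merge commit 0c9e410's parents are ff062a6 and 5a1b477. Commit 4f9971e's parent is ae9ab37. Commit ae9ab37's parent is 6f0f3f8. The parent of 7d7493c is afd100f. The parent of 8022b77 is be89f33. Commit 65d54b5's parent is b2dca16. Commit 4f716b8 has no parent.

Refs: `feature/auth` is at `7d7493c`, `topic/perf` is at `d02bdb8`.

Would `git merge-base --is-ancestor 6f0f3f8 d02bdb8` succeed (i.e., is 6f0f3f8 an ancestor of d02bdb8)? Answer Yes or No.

Ancestors of d02bdb8: {0c9e410, 4f716b8, 5a1b477, 65d54b5, b2dca16, d02bdb8, ff062a6}.
6f0f3f8 is not in that set, so it is not an ancestor of d02bdb8.

No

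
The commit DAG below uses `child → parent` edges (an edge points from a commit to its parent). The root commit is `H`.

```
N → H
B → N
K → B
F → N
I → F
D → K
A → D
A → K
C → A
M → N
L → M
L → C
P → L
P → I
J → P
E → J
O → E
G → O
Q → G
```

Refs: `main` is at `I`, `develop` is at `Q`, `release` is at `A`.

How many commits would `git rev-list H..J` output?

12

Reachable from J: {A, B, C, D, F, H, I, J, K, L, M, N, P}.
Reachable from H: {H}.
In J's history but not H's: {A, B, C, D, F, I, J, K, L, M, N, P} — 12 commits.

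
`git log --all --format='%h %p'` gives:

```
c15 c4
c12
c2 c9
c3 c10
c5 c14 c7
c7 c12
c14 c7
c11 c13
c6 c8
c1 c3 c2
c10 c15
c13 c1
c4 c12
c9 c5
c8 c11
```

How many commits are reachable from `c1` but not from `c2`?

Reachable from c1: {c1, c10, c12, c14, c15, c2, c3, c4, c5, c7, c9}.
Reachable from c2: {c12, c14, c2, c5, c7, c9}.
In c1's history but not c2's: {c1, c10, c15, c3, c4} — 5 commits.

5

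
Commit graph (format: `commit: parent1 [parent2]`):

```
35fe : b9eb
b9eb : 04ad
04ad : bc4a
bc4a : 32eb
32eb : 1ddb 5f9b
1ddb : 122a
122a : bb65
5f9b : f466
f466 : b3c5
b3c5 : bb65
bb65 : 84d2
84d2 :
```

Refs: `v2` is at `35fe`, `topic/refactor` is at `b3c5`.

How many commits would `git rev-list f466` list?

4

Walking parent pointers from f466: reachable set = {84d2, b3c5, bb65, f466}.
That is 4 commits.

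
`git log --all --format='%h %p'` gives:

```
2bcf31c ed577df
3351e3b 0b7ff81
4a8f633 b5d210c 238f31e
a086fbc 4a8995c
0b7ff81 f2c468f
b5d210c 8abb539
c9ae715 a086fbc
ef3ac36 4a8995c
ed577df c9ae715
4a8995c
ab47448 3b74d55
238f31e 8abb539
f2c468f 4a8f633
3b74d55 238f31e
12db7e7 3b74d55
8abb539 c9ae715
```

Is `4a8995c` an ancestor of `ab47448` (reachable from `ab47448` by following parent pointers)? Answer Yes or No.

Ancestors of ab47448 (commits reachable by following parents): {238f31e, 3b74d55, 4a8995c, 8abb539, a086fbc, ab47448, c9ae715}.
4a8995c is in that set, so it is an ancestor of ab47448.

Yes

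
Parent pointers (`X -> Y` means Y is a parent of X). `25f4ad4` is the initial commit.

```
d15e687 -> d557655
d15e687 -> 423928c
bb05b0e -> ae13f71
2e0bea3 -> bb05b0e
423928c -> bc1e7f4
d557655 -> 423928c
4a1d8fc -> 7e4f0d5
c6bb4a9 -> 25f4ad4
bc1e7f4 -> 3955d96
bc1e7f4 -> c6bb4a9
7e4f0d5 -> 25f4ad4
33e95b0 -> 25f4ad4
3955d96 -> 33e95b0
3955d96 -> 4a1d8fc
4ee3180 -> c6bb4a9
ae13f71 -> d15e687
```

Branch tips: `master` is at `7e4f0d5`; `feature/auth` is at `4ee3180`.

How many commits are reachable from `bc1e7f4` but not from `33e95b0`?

Reachable from bc1e7f4: {25f4ad4, 33e95b0, 3955d96, 4a1d8fc, 7e4f0d5, bc1e7f4, c6bb4a9}.
Reachable from 33e95b0: {25f4ad4, 33e95b0}.
In bc1e7f4's history but not 33e95b0's: {3955d96, 4a1d8fc, 7e4f0d5, bc1e7f4, c6bb4a9} — 5 commits.

5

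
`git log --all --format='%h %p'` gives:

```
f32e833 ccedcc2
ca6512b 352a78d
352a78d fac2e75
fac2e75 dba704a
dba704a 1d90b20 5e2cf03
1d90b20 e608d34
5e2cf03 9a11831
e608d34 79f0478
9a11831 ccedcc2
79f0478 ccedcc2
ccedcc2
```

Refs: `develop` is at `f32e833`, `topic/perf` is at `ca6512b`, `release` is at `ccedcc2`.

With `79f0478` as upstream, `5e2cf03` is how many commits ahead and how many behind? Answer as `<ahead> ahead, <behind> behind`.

2 ahead, 1 behind

Reachable from 5e2cf03: {5e2cf03, 9a11831, ccedcc2}.
Reachable from 79f0478: {79f0478, ccedcc2}.
Only in 5e2cf03's history (ahead): {5e2cf03, 9a11831} — 2.
Only in 79f0478's history (behind): {79f0478} — 1.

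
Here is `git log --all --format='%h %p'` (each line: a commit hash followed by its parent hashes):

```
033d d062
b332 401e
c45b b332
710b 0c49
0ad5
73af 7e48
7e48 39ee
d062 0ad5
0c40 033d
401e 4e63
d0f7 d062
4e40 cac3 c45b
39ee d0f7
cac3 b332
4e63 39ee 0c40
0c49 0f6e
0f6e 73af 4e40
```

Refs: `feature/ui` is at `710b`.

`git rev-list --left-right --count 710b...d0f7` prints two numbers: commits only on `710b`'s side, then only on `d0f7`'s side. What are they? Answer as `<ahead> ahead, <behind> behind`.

14 ahead, 0 behind

Reachable from 710b: {033d, 0ad5, 0c40, 0c49, 0f6e, 39ee, 401e, 4e40, 4e63, 710b, 73af, 7e48, b332, c45b, cac3, d062, d0f7}.
Reachable from d0f7: {0ad5, d062, d0f7}.
Only in 710b's history (ahead): {033d, 0c40, 0c49, 0f6e, 39ee, 401e, 4e40, 4e63, 710b, 73af, 7e48, b332, c45b, cac3} — 14.
Only in d0f7's history (behind): {} — 0.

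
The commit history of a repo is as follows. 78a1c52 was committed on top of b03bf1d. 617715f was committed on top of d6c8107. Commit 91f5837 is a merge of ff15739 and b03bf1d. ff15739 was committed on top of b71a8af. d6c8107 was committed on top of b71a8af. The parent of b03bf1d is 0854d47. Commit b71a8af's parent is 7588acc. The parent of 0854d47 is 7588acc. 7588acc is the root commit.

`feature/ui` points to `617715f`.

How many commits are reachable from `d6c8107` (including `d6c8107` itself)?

Walking parent pointers from d6c8107: reachable set = {7588acc, b71a8af, d6c8107}.
That is 3 commits.

3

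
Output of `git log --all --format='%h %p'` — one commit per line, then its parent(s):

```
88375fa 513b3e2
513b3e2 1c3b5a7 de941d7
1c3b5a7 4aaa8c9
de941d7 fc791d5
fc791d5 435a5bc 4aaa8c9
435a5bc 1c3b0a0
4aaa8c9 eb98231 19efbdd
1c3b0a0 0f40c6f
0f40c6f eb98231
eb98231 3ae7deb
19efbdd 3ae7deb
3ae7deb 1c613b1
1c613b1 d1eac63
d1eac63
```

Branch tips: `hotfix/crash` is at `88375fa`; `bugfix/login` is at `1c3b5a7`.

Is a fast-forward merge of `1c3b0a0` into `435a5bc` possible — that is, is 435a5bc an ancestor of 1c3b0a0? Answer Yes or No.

A fast-forward from 435a5bc to 1c3b0a0 is possible iff 435a5bc is an ancestor of 1c3b0a0.
Ancestors of 1c3b0a0: {0f40c6f, 1c3b0a0, 1c613b1, 3ae7deb, d1eac63, eb98231}.
435a5bc is not among them, so fast-forward is not possible.

No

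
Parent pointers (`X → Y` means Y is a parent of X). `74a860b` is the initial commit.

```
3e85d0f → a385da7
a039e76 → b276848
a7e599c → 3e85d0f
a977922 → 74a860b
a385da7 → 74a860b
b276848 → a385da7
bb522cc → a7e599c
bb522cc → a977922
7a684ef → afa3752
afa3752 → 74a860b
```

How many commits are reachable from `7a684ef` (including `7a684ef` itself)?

Walking parent pointers from 7a684ef: reachable set = {74a860b, 7a684ef, afa3752}.
That is 3 commits.

3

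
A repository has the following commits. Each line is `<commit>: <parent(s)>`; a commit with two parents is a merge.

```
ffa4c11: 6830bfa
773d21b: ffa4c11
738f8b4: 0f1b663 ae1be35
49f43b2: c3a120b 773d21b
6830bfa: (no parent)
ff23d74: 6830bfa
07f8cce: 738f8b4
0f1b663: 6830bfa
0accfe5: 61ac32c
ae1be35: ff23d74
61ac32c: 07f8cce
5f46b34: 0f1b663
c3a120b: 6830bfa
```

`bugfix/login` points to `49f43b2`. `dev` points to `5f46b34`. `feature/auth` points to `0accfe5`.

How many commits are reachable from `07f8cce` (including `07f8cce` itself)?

Walking parent pointers from 07f8cce: reachable set = {07f8cce, 0f1b663, 6830bfa, 738f8b4, ae1be35, ff23d74}.
That is 6 commits.

6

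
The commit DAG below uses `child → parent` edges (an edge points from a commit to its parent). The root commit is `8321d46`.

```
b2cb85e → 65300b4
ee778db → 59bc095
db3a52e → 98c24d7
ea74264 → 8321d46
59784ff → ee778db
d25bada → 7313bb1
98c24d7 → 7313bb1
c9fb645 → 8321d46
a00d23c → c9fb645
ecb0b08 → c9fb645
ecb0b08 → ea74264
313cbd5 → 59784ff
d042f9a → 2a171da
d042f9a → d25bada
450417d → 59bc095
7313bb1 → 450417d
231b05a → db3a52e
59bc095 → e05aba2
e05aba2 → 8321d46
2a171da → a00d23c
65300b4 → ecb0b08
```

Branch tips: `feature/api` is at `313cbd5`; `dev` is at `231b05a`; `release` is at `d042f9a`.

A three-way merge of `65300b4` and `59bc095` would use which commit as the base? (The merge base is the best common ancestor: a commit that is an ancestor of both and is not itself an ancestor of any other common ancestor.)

8321d46

Ancestors of 65300b4: {65300b4, 8321d46, c9fb645, ea74264, ecb0b08}.
Ancestors of 59bc095: {59bc095, 8321d46, e05aba2}.
Common ancestors: {8321d46}.
The only common ancestor is 8321d46, so it is the merge base.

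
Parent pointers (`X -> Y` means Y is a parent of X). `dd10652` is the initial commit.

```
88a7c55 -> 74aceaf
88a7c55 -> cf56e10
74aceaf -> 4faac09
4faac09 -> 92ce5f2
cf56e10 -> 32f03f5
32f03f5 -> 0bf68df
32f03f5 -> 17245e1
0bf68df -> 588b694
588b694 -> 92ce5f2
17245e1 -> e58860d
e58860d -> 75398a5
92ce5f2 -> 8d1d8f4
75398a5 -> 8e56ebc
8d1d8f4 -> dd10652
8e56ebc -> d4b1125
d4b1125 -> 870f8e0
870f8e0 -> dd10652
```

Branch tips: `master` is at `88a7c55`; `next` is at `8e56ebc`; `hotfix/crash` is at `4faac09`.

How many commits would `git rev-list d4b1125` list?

Walking parent pointers from d4b1125: reachable set = {870f8e0, d4b1125, dd10652}.
That is 3 commits.

3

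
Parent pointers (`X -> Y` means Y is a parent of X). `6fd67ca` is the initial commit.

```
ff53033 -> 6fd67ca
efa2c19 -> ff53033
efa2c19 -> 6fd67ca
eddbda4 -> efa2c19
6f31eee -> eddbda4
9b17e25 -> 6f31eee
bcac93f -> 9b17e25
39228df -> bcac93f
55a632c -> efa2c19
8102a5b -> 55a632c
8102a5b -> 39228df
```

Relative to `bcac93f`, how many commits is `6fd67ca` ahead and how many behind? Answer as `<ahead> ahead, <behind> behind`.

Reachable from 6fd67ca: {6fd67ca}.
Reachable from bcac93f: {6f31eee, 6fd67ca, 9b17e25, bcac93f, eddbda4, efa2c19, ff53033}.
Only in 6fd67ca's history (ahead): {} — 0.
Only in bcac93f's history (behind): {6f31eee, 9b17e25, bcac93f, eddbda4, efa2c19, ff53033} — 6.

0 ahead, 6 behind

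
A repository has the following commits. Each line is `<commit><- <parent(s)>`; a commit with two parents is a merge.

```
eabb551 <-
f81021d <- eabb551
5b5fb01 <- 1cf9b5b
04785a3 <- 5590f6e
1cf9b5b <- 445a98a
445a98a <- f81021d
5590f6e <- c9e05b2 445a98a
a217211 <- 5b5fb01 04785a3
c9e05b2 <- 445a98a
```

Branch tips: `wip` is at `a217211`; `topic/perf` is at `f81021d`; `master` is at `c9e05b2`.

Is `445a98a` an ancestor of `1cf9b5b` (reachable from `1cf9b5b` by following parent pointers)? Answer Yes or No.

Ancestors of 1cf9b5b (commits reachable by following parents): {1cf9b5b, 445a98a, eabb551, f81021d}.
445a98a is in that set, so it is an ancestor of 1cf9b5b.

Yes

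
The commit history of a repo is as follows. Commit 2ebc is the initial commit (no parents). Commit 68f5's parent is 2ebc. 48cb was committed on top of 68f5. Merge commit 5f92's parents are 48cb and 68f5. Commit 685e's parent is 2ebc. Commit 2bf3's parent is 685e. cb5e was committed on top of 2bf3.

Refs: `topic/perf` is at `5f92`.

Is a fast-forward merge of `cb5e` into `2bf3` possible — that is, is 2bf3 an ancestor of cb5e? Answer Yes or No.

Yes

A fast-forward from 2bf3 to cb5e is possible iff 2bf3 is an ancestor of cb5e.
Ancestors of cb5e: {2bf3, 2ebc, 685e, cb5e}.
2bf3 is among them, so fast-forward is possible.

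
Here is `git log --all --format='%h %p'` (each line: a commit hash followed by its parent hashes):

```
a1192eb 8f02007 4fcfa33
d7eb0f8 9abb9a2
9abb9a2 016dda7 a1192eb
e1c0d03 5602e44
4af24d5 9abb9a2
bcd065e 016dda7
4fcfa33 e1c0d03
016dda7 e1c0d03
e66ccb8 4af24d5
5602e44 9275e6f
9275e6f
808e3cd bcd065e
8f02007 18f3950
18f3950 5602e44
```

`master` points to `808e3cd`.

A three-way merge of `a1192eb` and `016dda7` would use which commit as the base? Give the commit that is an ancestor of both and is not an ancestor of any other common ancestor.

e1c0d03

Ancestors of a1192eb: {18f3950, 4fcfa33, 5602e44, 8f02007, 9275e6f, a1192eb, e1c0d03}.
Ancestors of 016dda7: {016dda7, 5602e44, 9275e6f, e1c0d03}.
Common ancestors: {5602e44, 9275e6f, e1c0d03}.
Among these, e1c0d03 is not an ancestor of any other common ancestor — it is the merge base.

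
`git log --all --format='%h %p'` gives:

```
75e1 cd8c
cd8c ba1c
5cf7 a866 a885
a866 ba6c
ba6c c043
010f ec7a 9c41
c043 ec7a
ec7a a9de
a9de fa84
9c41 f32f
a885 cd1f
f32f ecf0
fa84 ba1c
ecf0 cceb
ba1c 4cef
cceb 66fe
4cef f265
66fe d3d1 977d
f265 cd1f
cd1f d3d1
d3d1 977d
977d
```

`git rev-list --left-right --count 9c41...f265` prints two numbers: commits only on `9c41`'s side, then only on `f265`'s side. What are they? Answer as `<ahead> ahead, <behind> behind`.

5 ahead, 2 behind

Reachable from 9c41: {66fe, 977d, 9c41, cceb, d3d1, ecf0, f32f}.
Reachable from f265: {977d, cd1f, d3d1, f265}.
Only in 9c41's history (ahead): {66fe, 9c41, cceb, ecf0, f32f} — 5.
Only in f265's history (behind): {cd1f, f265} — 2.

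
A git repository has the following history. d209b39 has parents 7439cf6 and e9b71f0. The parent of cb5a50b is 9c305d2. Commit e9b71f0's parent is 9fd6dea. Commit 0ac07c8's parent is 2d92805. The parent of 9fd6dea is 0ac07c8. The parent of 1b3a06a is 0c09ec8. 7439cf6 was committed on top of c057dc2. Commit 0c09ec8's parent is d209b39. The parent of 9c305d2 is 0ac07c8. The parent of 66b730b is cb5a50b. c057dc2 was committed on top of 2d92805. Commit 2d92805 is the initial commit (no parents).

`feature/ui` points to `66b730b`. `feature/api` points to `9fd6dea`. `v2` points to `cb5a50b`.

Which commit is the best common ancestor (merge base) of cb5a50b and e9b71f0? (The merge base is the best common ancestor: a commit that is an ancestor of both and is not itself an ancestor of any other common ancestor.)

Ancestors of cb5a50b: {0ac07c8, 2d92805, 9c305d2, cb5a50b}.
Ancestors of e9b71f0: {0ac07c8, 2d92805, 9fd6dea, e9b71f0}.
Common ancestors: {0ac07c8, 2d92805}.
Among these, 0ac07c8 is not an ancestor of any other common ancestor — it is the merge base.

0ac07c8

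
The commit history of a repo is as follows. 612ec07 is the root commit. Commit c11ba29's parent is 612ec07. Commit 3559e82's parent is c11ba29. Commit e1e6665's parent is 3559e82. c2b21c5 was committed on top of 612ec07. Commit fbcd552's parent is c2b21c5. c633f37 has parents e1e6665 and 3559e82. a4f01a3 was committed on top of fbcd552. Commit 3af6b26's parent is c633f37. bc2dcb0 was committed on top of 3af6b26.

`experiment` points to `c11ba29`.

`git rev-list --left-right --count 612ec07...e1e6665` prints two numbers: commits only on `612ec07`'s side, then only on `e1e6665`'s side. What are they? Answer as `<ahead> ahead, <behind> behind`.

Reachable from 612ec07: {612ec07}.
Reachable from e1e6665: {3559e82, 612ec07, c11ba29, e1e6665}.
Only in 612ec07's history (ahead): {} — 0.
Only in e1e6665's history (behind): {3559e82, c11ba29, e1e6665} — 3.

0 ahead, 3 behind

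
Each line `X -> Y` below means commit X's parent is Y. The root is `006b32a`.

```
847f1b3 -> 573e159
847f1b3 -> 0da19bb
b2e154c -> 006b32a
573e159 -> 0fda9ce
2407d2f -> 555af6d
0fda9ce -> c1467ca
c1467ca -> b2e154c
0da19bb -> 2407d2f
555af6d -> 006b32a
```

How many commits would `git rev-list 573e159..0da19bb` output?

3

Reachable from 0da19bb: {006b32a, 0da19bb, 2407d2f, 555af6d}.
Reachable from 573e159: {006b32a, 0fda9ce, 573e159, b2e154c, c1467ca}.
In 0da19bb's history but not 573e159's: {0da19bb, 2407d2f, 555af6d} — 3 commits.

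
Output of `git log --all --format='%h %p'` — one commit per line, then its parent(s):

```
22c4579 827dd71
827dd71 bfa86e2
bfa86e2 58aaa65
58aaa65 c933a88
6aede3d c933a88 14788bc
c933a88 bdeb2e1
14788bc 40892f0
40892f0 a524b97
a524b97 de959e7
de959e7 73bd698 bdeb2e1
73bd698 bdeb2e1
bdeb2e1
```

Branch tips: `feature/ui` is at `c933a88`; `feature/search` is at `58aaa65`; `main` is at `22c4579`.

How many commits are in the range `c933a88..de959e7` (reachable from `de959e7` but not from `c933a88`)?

Reachable from de959e7: {73bd698, bdeb2e1, de959e7}.
Reachable from c933a88: {bdeb2e1, c933a88}.
In de959e7's history but not c933a88's: {73bd698, de959e7} — 2 commits.

2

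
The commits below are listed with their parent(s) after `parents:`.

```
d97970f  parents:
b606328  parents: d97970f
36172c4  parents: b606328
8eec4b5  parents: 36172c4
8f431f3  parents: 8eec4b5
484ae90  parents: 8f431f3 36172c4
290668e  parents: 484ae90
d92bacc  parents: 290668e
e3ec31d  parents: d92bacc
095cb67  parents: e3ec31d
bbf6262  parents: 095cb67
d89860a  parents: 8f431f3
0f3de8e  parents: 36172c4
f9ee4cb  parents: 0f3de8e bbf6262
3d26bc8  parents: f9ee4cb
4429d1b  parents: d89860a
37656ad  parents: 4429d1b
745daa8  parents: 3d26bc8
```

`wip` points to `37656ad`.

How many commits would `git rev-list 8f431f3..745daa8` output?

10

Reachable from 745daa8: {095cb67, 0f3de8e, 290668e, 36172c4, 3d26bc8, 484ae90, 745daa8, 8eec4b5, 8f431f3, b606328, bbf6262, d92bacc, d97970f, e3ec31d, f9ee4cb}.
Reachable from 8f431f3: {36172c4, 8eec4b5, 8f431f3, b606328, d97970f}.
In 745daa8's history but not 8f431f3's: {095cb67, 0f3de8e, 290668e, 3d26bc8, 484ae90, 745daa8, bbf6262, d92bacc, e3ec31d, f9ee4cb} — 10 commits.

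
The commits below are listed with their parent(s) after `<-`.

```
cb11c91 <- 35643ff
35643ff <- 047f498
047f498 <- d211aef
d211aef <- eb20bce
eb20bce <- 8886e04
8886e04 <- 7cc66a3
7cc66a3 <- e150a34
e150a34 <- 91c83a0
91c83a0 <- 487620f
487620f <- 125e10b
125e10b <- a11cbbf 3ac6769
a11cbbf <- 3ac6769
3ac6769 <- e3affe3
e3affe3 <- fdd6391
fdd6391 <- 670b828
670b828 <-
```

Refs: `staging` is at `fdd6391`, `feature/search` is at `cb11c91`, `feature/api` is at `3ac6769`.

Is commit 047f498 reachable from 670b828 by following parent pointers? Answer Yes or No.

No

Ancestors of 670b828: {670b828}.
047f498 is not in that set, so it is not an ancestor of 670b828.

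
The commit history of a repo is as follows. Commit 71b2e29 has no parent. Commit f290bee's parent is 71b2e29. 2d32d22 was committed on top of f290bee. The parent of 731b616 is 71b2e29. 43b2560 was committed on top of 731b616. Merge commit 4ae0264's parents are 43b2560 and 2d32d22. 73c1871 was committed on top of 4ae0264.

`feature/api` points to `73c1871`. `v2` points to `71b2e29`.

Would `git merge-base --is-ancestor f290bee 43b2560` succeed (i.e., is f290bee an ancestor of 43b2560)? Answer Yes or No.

Ancestors of 43b2560: {43b2560, 71b2e29, 731b616}.
f290bee is not in that set, so it is not an ancestor of 43b2560.

No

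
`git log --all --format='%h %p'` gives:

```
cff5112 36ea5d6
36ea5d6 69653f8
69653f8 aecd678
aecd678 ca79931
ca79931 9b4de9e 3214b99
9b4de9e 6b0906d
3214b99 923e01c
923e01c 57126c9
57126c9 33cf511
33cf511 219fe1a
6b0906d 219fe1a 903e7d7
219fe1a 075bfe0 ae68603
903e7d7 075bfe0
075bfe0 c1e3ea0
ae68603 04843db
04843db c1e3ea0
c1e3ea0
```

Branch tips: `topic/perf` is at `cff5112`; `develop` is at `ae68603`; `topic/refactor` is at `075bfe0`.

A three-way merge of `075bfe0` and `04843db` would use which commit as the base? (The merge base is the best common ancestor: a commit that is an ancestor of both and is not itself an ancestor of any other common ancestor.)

c1e3ea0

Ancestors of 075bfe0: {075bfe0, c1e3ea0}.
Ancestors of 04843db: {04843db, c1e3ea0}.
Common ancestors: {c1e3ea0}.
The only common ancestor is c1e3ea0, so it is the merge base.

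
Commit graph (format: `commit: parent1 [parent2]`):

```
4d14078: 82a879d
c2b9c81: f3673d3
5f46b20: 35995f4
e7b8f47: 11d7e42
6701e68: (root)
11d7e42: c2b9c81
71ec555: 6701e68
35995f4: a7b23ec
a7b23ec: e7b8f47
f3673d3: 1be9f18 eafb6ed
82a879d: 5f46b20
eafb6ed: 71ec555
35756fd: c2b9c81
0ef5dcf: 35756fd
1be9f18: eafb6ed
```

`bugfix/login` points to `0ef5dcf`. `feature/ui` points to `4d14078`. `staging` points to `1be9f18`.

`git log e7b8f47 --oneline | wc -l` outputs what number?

Walking parent pointers from e7b8f47: reachable set = {11d7e42, 1be9f18, 6701e68, 71ec555, c2b9c81, e7b8f47, eafb6ed, f3673d3}.
That is 8 commits.

8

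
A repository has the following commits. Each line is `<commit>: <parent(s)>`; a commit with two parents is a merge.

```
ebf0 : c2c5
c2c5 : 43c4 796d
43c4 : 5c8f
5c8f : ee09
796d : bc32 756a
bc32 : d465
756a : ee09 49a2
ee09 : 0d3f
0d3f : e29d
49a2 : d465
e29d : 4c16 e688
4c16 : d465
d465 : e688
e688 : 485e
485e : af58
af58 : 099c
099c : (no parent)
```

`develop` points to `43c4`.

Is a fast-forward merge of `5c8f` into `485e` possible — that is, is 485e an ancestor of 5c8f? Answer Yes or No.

Yes

A fast-forward from 485e to 5c8f is possible iff 485e is an ancestor of 5c8f.
Ancestors of 5c8f: {099c, 0d3f, 485e, 4c16, 5c8f, af58, d465, e29d, e688, ee09}.
485e is among them, so fast-forward is possible.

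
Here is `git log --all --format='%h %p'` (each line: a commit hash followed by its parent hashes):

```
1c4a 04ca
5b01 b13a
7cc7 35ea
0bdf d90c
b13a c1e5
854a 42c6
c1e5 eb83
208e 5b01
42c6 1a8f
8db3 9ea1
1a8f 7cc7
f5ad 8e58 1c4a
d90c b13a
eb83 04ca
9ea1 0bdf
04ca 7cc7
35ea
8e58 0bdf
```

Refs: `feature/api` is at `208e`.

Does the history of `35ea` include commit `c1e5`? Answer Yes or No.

Ancestors of 35ea: {35ea}.
c1e5 is not in that set, so it is not an ancestor of 35ea.

No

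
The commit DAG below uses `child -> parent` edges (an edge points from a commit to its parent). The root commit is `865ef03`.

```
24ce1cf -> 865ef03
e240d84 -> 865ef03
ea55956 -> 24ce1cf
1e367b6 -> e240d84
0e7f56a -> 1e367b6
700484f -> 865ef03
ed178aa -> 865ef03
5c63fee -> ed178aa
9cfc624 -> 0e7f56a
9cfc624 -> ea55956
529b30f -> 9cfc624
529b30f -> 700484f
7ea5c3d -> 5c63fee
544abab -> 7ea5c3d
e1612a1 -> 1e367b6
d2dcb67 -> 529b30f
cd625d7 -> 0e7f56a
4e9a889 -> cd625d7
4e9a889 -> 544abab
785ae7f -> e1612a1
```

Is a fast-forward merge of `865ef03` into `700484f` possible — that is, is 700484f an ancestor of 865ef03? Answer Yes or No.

No

A fast-forward from 700484f to 865ef03 is possible iff 700484f is an ancestor of 865ef03.
Ancestors of 865ef03: {865ef03}.
700484f is not among them, so fast-forward is not possible.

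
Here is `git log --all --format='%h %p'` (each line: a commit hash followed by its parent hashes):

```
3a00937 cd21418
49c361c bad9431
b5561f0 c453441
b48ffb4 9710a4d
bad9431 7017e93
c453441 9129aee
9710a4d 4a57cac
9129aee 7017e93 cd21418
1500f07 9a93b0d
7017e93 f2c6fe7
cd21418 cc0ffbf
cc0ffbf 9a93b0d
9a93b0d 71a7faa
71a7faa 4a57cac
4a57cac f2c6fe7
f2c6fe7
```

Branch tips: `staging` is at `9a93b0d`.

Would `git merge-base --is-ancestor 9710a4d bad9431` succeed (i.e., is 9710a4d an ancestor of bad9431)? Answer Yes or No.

No

Ancestors of bad9431: {7017e93, bad9431, f2c6fe7}.
9710a4d is not in that set, so it is not an ancestor of bad9431.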